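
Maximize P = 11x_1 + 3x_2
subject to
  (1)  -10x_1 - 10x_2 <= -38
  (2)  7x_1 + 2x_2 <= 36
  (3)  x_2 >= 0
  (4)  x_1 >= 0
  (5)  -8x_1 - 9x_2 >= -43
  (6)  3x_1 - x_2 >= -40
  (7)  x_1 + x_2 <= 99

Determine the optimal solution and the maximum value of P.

x_1 = 36/7, x_2 = 0, maximum P = 396/7

Feasible corners and P = 11x_1 + 3x_2:
  (19/5, 0) → P = 209/5
  (0, 19/5) → P = 57/5
  (36/7, 0) → P = 396/7
  (238/47, 13/47) → P = 2657/47
  (0, 43/9) → P = 43/3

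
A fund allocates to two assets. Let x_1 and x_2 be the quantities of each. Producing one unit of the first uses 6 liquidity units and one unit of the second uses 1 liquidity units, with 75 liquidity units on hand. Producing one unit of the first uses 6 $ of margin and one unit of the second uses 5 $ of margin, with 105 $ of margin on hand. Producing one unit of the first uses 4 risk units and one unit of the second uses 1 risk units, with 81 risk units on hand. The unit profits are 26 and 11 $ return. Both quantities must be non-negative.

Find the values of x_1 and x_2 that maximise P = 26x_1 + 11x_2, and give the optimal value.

The optimum lies where 6x_1 + x_2 = 75 and 6x_1 + 5x_2 = 105.
Solving simultaneously gives x_1 = 45/4, x_2 = 15/2.

x_1 = 45/4, x_2 = 15/2, maximum P = 375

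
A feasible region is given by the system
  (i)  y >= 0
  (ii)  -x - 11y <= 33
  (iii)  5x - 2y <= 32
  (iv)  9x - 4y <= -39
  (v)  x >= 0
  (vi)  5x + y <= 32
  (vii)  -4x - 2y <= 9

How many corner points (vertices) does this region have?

Of the 21 pairwise boundary intersections, those satisfying every inequality are:
  (0, 39/4)
  (89/29, 483/29)
  (0, 32)

3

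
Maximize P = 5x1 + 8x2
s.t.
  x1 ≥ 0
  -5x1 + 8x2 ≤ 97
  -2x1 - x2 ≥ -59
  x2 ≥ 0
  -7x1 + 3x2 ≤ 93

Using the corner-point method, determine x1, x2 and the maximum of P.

Vertices and P = 5x1 + 8x2:
  (0, 97/8) → P = 97
  (0, 0) → P = 0
  (125/7, 163/7) → P = 1929/7
  (59/2, 0) → P = 295/2

x1 = 125/7, x2 = 163/7, maximum P = 1929/7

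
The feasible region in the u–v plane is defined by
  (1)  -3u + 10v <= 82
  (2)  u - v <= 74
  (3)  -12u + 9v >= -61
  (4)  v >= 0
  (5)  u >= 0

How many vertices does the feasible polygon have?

4

The feasible vertices (each the meet of two boundaries and inside every other half-plane) are:
  (1348/93, 389/31)
  (0, 41/5)
  (61/12, 0)
  (0, 0)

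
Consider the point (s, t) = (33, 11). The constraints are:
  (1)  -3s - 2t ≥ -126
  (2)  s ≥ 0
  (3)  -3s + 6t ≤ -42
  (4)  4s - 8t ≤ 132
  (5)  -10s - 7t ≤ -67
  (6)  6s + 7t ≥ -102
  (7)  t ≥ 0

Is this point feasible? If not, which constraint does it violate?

Constraint (3): -3s + 6t = -33, which is not ≤ -42. All other constraints are satisfied.

not feasible — violates (3)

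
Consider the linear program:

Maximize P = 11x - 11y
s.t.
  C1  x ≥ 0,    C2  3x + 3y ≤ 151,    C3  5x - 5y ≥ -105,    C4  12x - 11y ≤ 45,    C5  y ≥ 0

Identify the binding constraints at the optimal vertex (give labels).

Extreme points and P = 11x - 11y:
  (0, 21) → P = -231
  (0, 0) → P = 0
  (44/3, 107/3) → P = -231
  (1796/69, 559/23) → P = 1309/69
  (15/4, 0) → P = 165/4

The maximum is at (15/4, 0). Substituting into each constraint, equality holds for C4 and C5; the remaining constraints have slack.

C4 and C5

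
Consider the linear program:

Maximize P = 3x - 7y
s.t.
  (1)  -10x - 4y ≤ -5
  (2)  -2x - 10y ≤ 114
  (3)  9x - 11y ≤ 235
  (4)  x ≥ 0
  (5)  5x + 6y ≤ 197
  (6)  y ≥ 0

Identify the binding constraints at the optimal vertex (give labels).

(3) and (6)

Corner points and P = 3x - 7y:
  (0, 5/4) → P = -35/4
  (1/2, 0) → P = 3/2
  (3577/109, 598/109) → P = 6545/109
  (235/9, 0) → P = 235/3
  (0, 197/6) → P = -1379/6

The maximum is at (235/9, 0). Substituting into each constraint, equality holds for (3) and (6); the remaining constraints have slack.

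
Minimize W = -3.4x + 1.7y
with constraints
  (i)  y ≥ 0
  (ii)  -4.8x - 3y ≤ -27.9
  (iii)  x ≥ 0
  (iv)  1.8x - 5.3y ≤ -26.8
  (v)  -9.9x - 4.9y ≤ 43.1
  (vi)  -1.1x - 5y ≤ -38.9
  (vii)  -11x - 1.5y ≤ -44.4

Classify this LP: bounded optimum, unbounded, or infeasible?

unbounded

From the feasible point (0, 29.6), moving in the direction (5.3, 1.8) keeps every constraint satisfied while W decreases without bound.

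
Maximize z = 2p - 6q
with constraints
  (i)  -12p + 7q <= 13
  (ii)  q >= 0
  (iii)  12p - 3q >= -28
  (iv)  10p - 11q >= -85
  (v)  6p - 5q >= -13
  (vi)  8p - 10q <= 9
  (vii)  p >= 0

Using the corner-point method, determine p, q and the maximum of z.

p = 9/8, q = 0, maximum z = 9/4

Feasible corners and z = 2p - 6q:
  (13/9, 13/3) → z = -208/9
  (0, 13/7) → z = -78/7
  (9/8, 0) → z = 9/4
  (0, 0) → z = 0
  (141/8, 95/4) → z = -429/4
The feasible region is unbounded (it extends along (11, 10), (5, 4)), but z strictly decreases along every unbounded feasible direction, so there is no improving ray and the maximum is attained at a vertex.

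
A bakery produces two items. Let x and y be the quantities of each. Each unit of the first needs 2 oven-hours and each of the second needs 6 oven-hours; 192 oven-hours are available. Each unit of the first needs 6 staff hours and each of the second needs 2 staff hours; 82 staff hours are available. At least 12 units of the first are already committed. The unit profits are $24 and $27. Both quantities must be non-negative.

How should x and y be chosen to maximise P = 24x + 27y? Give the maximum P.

Corner points and P = 24x + 27y:
  (41/3, 0) → P = 328
  (12, 0) → P = 288
  (12, 5) → P = 423

The optimum lies where 6x + 2y = 82 and x = 12.
Solving simultaneously gives x = 12, y = 5.

x = 12, y = 5, maximum P = 423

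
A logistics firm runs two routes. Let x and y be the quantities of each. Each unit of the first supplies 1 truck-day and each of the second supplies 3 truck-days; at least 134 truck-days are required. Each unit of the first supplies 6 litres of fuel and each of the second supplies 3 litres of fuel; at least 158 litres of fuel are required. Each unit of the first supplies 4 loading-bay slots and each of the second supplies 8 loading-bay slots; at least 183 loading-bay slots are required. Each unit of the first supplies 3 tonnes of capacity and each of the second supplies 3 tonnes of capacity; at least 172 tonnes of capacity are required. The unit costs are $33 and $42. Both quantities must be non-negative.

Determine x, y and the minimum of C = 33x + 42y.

Corner points and C = 33x + 42y:
  (0, 172/3) → C = 2408
  (134, 0) → C = 4422
  (19, 115/3) → C = 2237
The feasible region is unbounded (it extends along (0, 1), (1, 0)), but C strictly increases along every unbounded feasible direction, so there is no improving ray and the minimum is attained at a vertex.

The binding constraints are x + 3y = 134 and 3x + 3y = 172.
Solving simultaneously gives x = 19, y = 115/3.

x = 19, y = 115/3, minimum C = 2237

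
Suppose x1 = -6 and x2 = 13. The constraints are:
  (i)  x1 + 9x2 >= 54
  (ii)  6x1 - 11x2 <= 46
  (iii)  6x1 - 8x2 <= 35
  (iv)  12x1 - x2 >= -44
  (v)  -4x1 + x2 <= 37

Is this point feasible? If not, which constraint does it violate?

Constraint (iv): 12x1 - x2 = -85, which is not ≥ -44. All other constraints are satisfied.

not feasible — violates (iv)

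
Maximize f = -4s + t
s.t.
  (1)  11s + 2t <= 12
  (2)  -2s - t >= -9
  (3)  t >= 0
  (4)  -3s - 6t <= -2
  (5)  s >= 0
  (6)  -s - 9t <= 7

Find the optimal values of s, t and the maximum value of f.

Extreme points and f = -4s + t:
  (12/11, 0) → f = -48/11
  (0, 6) → f = 6
  (2/3, 0) → f = -8/3
  (0, 1/3) → f = 1/3

The optimum lies where 11s + 2t = 12 and s = 0.
Solving simultaneously gives s = 0, t = 6.

s = 0, t = 6, maximum f = 6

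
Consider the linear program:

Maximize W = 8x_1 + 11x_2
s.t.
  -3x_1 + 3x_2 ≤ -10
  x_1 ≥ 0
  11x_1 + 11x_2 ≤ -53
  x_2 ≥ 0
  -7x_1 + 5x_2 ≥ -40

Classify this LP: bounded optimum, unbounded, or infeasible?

The boundaries -3x_1 + 3x_2 = -10 and x_2 = 0 meet at (10/3, 0), but that point violates 11x_1 + 11x_2 ≤ -53. Every candidate vertex is excluded by some other constraint, so the feasible region is empty.

infeasible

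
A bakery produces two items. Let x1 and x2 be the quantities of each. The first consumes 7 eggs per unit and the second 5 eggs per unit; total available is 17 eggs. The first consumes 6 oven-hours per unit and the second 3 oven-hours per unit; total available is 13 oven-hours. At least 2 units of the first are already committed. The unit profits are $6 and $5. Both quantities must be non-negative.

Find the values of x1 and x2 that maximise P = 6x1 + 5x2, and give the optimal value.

x1 = 2, x2 = 1/3, maximum P = 41/3

Extreme points and P = 6x1 + 5x2:
  (13/6, 0) → P = 13
  (2, 0) → P = 12
  (2, 1/3) → P = 41/3

The binding constraints are 6x1 + 3x2 = 13 and x1 = 2.
Solving simultaneously gives x1 = 2, x2 = 1/3.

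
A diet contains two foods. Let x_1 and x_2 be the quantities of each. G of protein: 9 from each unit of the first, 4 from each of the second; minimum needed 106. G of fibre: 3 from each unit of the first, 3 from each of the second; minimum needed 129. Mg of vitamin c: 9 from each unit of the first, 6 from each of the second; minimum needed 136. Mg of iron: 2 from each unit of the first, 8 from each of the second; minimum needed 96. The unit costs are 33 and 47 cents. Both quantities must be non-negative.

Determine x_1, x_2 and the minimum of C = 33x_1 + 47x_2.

x_1 = 124/3, x_2 = 5/3, minimum C = 4327/3

Feasible corners and C = 33x_1 + 47x_2:
  (0, 43) → C = 2021
  (48, 0) → C = 1584
  (124/3, 5/3) → C = 4327/3
The feasible region is unbounded (it extends along (0, 1), (1, 0)), but C strictly increases along every unbounded feasible direction, so there is no improving ray and the minimum is attained at a vertex.

The binding constraints are 3x_1 + 3x_2 = 129 and 2x_1 + 8x_2 = 96.
Solving simultaneously gives x_1 = 124/3, x_2 = 5/3.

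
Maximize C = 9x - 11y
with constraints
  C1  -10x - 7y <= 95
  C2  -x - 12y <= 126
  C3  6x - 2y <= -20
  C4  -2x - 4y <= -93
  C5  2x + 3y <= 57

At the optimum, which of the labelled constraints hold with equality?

Vertices and C = 9x - 11y:
  (-1031/26, 560/13) → C = -21599/26
  (-171/4, 95/2) → C = -3629/4
  (-51/2, 36) → C = -1251/2

The maximum is at (-51/2, 36). Substituting into each constraint, equality holds for C4 and C5; the remaining constraints have slack.

C4 and C5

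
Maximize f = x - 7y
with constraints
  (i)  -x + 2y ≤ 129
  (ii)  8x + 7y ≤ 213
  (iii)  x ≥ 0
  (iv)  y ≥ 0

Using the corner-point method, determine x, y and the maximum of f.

x = 213/8, y = 0, maximum f = 213/8

Extreme points and f = x - 7y:
  (0, 213/7) → f = -213
  (213/8, 0) → f = 213/8
  (0, 0) → f = 0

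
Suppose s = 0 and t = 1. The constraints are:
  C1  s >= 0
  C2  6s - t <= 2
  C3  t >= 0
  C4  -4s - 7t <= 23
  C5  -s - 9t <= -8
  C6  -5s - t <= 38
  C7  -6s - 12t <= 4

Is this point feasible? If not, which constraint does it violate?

C1: 0 ≥ 0 ✓
C2: -1 ≤ 2 ✓
C3: 1 ≥ 0 ✓
C4: -7 ≤ 23 ✓
C5: -9 ≤ -8 ✓
C6: -1 ≤ 38 ✓
C7: -12 ≤ 4 ✓

feasible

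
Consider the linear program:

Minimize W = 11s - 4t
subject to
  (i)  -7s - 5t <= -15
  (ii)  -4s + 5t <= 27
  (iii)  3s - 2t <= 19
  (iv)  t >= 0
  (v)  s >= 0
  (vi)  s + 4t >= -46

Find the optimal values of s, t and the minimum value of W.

s = 0, t = 27/5, minimum W = -108/5

Extreme points and W = 11s - 4t:
  (15/7, 0) → W = 165/7
  (0, 3) → W = -12
  (149/7, 157/7) → W = 1011/7
  (0, 27/5) → W = -108/5
  (19/3, 0) → W = 209/3

The optimum lies where -4s + 5t = 27 and s = 0.
Solving simultaneously gives s = 0, t = 27/5.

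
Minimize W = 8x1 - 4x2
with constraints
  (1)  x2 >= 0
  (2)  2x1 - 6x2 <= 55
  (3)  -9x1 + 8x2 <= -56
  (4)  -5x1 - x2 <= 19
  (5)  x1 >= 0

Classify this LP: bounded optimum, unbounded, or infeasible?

bounded optimum

Corner points and W = 8x1 - 4x2:
  (55/2, 0) → W = 220
  (56/9, 0) → W = 448/9
The feasible region has finitely many vertices and no improving ray; the minimum is 448/9 at (56/9, 0).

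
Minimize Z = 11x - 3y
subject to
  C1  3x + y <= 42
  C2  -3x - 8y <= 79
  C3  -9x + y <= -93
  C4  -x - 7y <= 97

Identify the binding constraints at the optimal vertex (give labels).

Feasible corners and Z = 11x - 3y:
  (45/4, 33/4) → Z = 99
  (391/20, -333/20) → Z = 265
  (133/15, -66/5) → Z = 2057/15
  (223/13, -212/13) → Z = 3089/13

The minimum is at (45/4, 33/4). Substituting into each constraint, equality holds for C1 and C3; the remaining constraints have slack.

C1 and C3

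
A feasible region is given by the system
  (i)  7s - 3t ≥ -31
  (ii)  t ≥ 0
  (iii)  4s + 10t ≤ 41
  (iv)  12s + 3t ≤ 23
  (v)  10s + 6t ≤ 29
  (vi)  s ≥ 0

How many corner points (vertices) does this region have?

Of the 15 pairwise boundary intersections, those satisfying every inequality are:
  (23/12, 0)
  (0, 0)
  (11/19, 147/38)
  (0, 41/10)
  (17/14, 59/21)

5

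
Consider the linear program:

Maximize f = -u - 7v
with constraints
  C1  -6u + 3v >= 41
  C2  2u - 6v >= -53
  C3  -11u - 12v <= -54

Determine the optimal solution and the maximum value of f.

Corner points and f = -u - 7v:
  (-29/10, 118/15) → f = -313/6
  (-22/7, 155/21) → f = -1019/21
  (-52/15, 691/90) → f = -905/18

u = -22/7, v = 155/21, maximum f = -1019/21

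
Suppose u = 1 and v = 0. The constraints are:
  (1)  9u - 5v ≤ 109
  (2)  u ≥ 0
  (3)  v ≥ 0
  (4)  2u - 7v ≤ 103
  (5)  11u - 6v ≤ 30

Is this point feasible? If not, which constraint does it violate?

(1): 9 ≤ 109 ✓
(2): 1 ≥ 0 ✓
(3): 0 ≥ 0 ✓
(4): 2 ≤ 103 ✓
(5): 11 ≤ 30 ✓

feasible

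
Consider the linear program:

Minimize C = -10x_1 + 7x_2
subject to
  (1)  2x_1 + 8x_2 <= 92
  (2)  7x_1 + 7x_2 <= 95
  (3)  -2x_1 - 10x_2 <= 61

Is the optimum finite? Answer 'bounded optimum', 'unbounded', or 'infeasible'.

Vertices and C = -10x_1 + 7x_2:
  (58/21, 227/21) → C = 1009/21
  (1377/56, -617/56) → C = -18089/56
The feasible region has finitely many vertices and no improving ray; the minimum is -18089/56 at (1377/56, -617/56).

bounded optimum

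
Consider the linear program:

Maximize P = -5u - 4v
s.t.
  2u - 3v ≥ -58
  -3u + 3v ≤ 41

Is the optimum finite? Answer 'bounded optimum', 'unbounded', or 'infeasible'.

unbounded

From the feasible point (17, 92/3), moving in the direction (-3, -3) keeps every constraint satisfied while P increases without bound.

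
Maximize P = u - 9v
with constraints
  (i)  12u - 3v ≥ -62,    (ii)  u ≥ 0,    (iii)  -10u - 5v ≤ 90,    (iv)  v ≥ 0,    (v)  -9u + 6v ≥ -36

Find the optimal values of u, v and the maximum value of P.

Extreme points and P = u - 9v:
  (0, 62/3) → P = -186
  (0, 0) → P = 0
  (4, 0) → P = 4
The feasible region is unbounded (it extends along (2, 3), (1, 4)), but P strictly decreases along every unbounded feasible direction, so there is no improving ray and the maximum is attained at a vertex.

At the optimal vertex, v = 0 and -9u + 6v = -36.
Solving simultaneously gives u = 4, v = 0.

u = 4, v = 0, maximum P = 4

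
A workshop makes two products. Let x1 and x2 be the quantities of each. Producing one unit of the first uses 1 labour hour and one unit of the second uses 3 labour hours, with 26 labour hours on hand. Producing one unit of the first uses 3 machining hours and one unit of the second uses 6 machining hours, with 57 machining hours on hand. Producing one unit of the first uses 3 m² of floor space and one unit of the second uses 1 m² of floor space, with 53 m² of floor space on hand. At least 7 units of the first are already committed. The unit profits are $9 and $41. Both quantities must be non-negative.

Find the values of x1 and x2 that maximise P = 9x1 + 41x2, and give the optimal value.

Feasible corners and P = 9x1 + 41x2:
  (53/3, 0) → P = 159
  (7, 0) → P = 63
  (87/5, 4/5) → P = 947/5
  (7, 6) → P = 309

x1 = 7, x2 = 6, maximum P = 309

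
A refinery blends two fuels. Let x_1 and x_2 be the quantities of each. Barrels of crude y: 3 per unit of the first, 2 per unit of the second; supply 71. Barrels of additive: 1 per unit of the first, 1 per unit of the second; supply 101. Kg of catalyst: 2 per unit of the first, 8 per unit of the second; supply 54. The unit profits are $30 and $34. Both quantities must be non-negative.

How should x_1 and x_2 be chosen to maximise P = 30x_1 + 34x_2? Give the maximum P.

Feasible corners and P = 30x_1 + 34x_2:
  (0, 0) → P = 0
  (0, 27/4) → P = 459/2
  (71/3, 0) → P = 710
  (23, 1) → P = 724

The binding constraints are 3x_1 + 2x_2 = 71 and 2x_1 + 8x_2 = 54.
Solving simultaneously gives x_1 = 23, x_2 = 1.

x_1 = 23, x_2 = 1, maximum P = 724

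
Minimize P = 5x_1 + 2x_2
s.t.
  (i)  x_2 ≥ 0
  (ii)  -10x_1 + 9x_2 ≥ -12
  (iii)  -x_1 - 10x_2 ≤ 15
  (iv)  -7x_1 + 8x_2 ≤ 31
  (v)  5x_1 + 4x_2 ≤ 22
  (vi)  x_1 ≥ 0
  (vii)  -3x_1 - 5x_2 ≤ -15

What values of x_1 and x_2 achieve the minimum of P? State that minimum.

Feasible corners and P = 5x_1 + 2x_2:
  (246/85, 32/17) → P = 310/17
  (195/77, 114/77) → P = 1203/77
  (13/17, 309/68) → P = 439/34
  (0, 31/8) → P = 31/4
  (0, 3) → P = 6

x_1 = 0, x_2 = 3, minimum P = 6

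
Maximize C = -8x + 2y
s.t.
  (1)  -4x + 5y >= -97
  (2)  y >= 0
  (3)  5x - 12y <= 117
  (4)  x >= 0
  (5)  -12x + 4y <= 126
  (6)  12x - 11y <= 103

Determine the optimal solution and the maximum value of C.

Feasible corners and C = -8x + 2y:
  (0, 0) → C = 0
  (103/12, 0) → C = -206/3
  (0, 63/2) → C = 63
The feasible region is unbounded (it extends along (1, 3), (11, 12)), but C strictly decreases along every unbounded feasible direction, so there is no improving ray and the maximum is attained at a vertex.

x = 0, y = 63/2, maximum C = 63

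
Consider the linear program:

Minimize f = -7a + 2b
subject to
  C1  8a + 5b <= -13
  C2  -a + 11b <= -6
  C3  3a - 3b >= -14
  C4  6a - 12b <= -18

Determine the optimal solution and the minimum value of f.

a = -5, b = -1, minimum f = 33

Feasible corners and f = -7a + 2b:
  (-86/15, -16/15) → f = 38
  (-5, -1) → f = 33
  (-19/3, -5/3) → f = 41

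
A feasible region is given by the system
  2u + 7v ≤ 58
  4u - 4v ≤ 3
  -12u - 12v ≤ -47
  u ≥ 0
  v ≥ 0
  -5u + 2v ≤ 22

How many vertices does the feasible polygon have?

Intersecting each pair of boundary lines and keeping only the points that satisfy every inequality leaves:
  (253/36, 113/18)
  (0, 58/7)
  (7/3, 19/12)
  (0, 47/12)

4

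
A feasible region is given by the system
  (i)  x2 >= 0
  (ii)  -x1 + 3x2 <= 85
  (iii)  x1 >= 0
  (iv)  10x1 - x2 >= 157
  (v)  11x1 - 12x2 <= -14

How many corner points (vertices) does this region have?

3

The feasible vertices (each the meet of two boundaries and inside every other half-plane) are:
  (556/29, 1007/29)
  (326/7, 307/7)
  (1898/109, 1867/109)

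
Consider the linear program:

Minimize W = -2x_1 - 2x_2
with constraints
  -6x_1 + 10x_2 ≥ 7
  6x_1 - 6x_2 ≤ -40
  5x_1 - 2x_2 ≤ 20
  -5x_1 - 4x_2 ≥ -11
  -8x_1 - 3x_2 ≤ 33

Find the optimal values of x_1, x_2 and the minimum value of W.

x_1 = -165/17, x_2 = 253/17, minimum W = -176/17

Feasible corners and W = -2x_1 - 2x_2:
  (-47/27, 133/27) → W = -172/27
  (-53/11, 61/33) → W = 196/33
  (-165/17, 253/17) → W = -176/17

The optimum lies where -5x_1 - 4x_2 = -11 and -8x_1 - 3x_2 = 33.
Solving simultaneously gives x_1 = -165/17, x_2 = 253/17.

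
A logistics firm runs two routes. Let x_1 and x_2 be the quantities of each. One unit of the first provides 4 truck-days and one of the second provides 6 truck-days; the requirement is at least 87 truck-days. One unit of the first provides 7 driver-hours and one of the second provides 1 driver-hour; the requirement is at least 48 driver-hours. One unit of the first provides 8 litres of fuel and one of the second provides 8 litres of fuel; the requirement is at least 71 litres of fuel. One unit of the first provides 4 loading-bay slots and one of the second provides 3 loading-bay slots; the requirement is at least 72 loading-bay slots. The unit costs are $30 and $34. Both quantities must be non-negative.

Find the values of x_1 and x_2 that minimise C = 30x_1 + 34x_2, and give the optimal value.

Corner points and C = 30x_1 + 34x_2:
  (0, 48) → C = 1632
  (87/4, 0) → C = 1305/2
  (57/4, 5) → C = 1195/2
  (72/17, 312/17) → C = 12768/17
The feasible region is unbounded (it extends along (0, 1), (1, 0)), but C strictly increases along every unbounded feasible direction, so there is no improving ray and the minimum is attained at a vertex.

The optimum lies where 4x_1 + 6x_2 = 87 and 4x_1 + 3x_2 = 72.
Solving simultaneously gives x_1 = 57/4, x_2 = 5.

x_1 = 57/4, x_2 = 5, minimum C = 1195/2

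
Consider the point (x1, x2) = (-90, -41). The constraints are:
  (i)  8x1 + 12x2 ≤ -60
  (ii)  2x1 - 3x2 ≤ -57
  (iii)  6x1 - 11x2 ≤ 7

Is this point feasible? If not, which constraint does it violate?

feasible

(i): -1212 ≤ -60 ✓
(ii): -57 ≤ -57 ✓
(iii): -89 ≤ 7 ✓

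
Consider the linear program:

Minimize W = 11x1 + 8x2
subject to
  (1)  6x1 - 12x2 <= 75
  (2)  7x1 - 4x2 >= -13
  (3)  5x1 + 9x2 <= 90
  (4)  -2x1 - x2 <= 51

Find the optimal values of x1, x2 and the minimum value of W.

Corner points and W = 11x1 + 8x2:
  (-38/5, -201/20) → W = -164
  (585/38, 55/38) → W = 6875/38
  (243/83, 695/83) → W = 8233/83

x1 = -38/5, x2 = -201/20, minimum W = -164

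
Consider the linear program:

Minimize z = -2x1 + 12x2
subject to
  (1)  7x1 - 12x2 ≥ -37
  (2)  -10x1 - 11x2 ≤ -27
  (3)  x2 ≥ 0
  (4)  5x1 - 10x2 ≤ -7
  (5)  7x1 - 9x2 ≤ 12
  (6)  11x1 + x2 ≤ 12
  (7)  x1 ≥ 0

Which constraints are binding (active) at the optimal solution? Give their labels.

Extreme points and z = -2x1 + 12x2:
  (107/139, 491/139) → z = 5678/139
  (0, 37/12) → z = 37
  (35/37, 59/37) → z = 638/37
  (0, 27/11) → z = 324/11

The minimum is at (35/37, 59/37). Substituting into each constraint, equality holds for (2) and (6); the remaining constraints have slack.

(2) and (6)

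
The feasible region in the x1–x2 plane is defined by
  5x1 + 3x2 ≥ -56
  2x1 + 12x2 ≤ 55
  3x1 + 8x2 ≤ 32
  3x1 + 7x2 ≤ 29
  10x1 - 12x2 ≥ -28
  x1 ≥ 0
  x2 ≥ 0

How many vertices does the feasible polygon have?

5

Of the 21 pairwise boundary intersections, those satisfying every inequality are:
  (8/3, 3)
  (40/29, 101/29)
  (29/3, 0)
  (0, 7/3)
  (0, 0)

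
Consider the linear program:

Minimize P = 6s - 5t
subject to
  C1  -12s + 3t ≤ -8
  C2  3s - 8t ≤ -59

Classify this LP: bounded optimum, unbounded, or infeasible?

unbounded

From the feasible point (241/87, 244/29), moving in the direction (3, 12) keeps every constraint satisfied while P decreases without bound.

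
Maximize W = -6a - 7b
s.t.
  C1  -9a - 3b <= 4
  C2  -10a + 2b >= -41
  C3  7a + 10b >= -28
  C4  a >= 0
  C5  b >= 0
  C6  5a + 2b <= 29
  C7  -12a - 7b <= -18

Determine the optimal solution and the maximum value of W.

a = 3/2, b = 0, maximum W = -9

Corner points and W = -6a - 7b:
  (41/10, 0) → W = -123/5
  (14/3, 17/6) → W = -287/6
  (0, 29/2) → W = -203/2
  (0, 18/7) → W = -18
  (3/2, 0) → W = -9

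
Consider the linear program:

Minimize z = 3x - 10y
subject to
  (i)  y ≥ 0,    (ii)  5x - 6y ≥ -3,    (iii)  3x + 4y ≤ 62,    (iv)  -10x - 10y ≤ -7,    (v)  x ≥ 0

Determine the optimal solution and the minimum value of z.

Feasible corners and z = 3x - 10y:
  (62/3, 0) → z = 62
  (7/10, 0) → z = 21/10
  (180/19, 319/38) → z = -1055/19
  (6/55, 13/22) → z = -307/55

The optimum lies where 5x - 6y = -3 and 3x + 4y = 62.
Solving simultaneously gives x = 180/19, y = 319/38.

x = 180/19, y = 319/38, minimum z = -1055/19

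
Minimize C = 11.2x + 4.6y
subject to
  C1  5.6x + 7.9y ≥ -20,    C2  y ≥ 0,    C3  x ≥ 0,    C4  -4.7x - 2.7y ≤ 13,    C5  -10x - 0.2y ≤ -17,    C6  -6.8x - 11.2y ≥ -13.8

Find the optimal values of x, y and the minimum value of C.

Vertices and C = 11.2x + 4.6y:
  (17/10, 0) → C = 476/25
  (69/34, 0) → C = 1932/85
  (4691/2766, 280/1383) → C = 137788/6915

x = 1.7, y = 0, minimum C = 19.04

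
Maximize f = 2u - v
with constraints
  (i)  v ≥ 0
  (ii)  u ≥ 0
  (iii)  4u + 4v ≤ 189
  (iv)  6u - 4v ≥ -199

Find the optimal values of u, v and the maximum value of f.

u = 189/4, v = 0, maximum f = 189/2

Extreme points and f = 2u - v:
  (0, 0) → f = 0
  (189/4, 0) → f = 189/2
  (0, 189/4) → f = -189/4

At the optimal vertex, v = 0 and 4u + 4v = 189.
Solving simultaneously gives u = 189/4, v = 0.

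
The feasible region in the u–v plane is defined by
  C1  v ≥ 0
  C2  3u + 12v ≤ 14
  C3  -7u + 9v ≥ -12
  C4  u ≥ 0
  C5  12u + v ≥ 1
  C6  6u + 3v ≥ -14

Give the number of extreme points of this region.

5

Intersecting each pair of boundary lines and keeping only the points that satisfy every inequality leaves:
  (12/7, 0)
  (1/12, 0)
  (90/37, 62/111)
  (0, 7/6)
  (0, 1)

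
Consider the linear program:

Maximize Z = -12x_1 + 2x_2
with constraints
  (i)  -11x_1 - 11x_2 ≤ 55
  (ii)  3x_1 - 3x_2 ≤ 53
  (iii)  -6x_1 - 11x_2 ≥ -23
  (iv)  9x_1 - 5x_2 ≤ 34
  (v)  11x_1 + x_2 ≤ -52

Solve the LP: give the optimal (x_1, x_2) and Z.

Corner points and Z = -12x_1 + 2x_2:
  (-78/5, 53/5) → Z = 1042/5
  (-47/10, -3/10) → Z = 279/5
  (-119/23, 113/23) → Z = 1654/23

x_1 = -78/5, x_2 = 53/5, maximum Z = 1042/5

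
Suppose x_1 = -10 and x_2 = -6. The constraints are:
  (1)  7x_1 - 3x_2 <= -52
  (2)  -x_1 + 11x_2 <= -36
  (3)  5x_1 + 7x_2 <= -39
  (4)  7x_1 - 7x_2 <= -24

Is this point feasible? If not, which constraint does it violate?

(1): -52 ≤ -52 ✓
(2): -56 ≤ -36 ✓
(3): -92 ≤ -39 ✓
(4): -28 ≤ -24 ✓

feasible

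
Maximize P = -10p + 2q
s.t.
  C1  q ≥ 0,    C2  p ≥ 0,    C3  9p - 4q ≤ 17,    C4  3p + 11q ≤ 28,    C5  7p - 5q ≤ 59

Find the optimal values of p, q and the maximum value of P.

Corner points and P = -10p + 2q:
  (0, 0) → P = 0
  (17/9, 0) → P = -170/9
  (0, 28/11) → P = 56/11
  (299/111, 67/37) → P = -2588/111

p = 0, q = 28/11, maximum P = 56/11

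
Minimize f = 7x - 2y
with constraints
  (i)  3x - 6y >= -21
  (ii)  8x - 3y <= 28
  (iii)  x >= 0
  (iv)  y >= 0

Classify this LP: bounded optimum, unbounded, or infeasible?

Feasible corners and f = 7x - 2y:
  (77/13, 84/13) → f = 371/13
  (0, 7/2) → f = -7
  (7/2, 0) → f = 49/2
  (0, 0) → f = 0
The feasible region has finitely many vertices and no improving ray; the minimum is -7 at (0, 7/2).

bounded optimum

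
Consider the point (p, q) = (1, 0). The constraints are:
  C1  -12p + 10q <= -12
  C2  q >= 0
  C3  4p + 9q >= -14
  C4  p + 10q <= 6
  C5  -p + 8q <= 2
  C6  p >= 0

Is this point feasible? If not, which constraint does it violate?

C1: -12 ≤ -12 ✓
C2: 0 ≥ 0 ✓
C3: 4 ≥ -14 ✓
C4: 1 ≤ 6 ✓
C5: -1 ≤ 2 ✓
C6: 1 ≥ 0 ✓

feasible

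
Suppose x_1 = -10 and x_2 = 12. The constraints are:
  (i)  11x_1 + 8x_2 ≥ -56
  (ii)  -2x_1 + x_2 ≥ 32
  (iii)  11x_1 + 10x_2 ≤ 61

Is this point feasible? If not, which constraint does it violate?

(i): -14 ≥ -56 ✓
(ii): 32 ≥ 32 ✓
(iii): 10 ≤ 61 ✓

feasible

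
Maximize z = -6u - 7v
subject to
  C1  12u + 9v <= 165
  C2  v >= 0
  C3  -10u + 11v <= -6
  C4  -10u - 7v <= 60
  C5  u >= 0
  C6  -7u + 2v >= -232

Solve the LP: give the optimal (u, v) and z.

Corner points and z = -6u - 7v:
  (55/4, 0) → z = -165/2
  (623/74, 263/37) → z = -3710/37
  (3/5, 0) → z = -18/5

The optimum lies where v = 0 and -10u + 11v = -6.
Solving simultaneously gives u = 3/5, v = 0.

u = 3/5, v = 0, maximum z = -18/5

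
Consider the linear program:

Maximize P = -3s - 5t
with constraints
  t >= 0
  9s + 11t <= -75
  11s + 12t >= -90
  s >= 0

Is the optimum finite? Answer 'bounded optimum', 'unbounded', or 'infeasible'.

infeasible

The boundaries t = 0 and s = 0 meet at (0, 0), but that point violates 9s + 11t ≤ -75. Every candidate vertex is excluded by some other constraint, so the feasible region is empty.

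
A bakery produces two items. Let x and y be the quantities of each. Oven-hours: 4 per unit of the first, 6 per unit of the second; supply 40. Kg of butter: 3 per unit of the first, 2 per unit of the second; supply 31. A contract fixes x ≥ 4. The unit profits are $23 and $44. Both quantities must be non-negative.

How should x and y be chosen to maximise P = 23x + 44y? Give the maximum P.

x = 4, y = 4, maximum P = 268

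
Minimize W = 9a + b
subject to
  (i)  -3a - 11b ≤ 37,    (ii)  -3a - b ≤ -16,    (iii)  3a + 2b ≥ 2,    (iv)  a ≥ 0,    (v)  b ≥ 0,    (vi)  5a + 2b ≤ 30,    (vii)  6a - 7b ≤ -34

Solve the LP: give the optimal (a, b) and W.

a = 2, b = 10, minimum W = 28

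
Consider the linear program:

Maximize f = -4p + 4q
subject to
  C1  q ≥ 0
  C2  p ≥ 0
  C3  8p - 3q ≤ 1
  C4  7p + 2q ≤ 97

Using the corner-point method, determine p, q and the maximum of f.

At the optimal vertex, p = 0 and 7p + 2q = 97.
Solving simultaneously gives p = 0, q = 97/2.

p = 0, q = 97/2, maximum f = 194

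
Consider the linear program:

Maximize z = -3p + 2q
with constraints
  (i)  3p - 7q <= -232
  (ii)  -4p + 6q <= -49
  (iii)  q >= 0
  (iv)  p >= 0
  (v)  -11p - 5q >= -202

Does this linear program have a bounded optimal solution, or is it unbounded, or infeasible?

infeasible

The boundaries 3p - 7q = -232 and -4p + 6q = -49 meet at (347/2, 215/2), but that point violates -11p - 5q ≥ -202. Every candidate vertex is excluded by some other constraint, so the feasible region is empty.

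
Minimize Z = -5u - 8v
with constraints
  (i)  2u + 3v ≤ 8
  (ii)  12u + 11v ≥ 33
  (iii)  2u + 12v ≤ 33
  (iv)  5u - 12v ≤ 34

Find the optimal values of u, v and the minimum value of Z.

u = 11/14, v = 15/7, minimum Z = -295/14

Feasible corners and Z = -5u - 8v:
  (11/14, 15/7) → Z = -295/14
  (66/13, -28/39) → Z = -766/39
  (770/199, -243/199) → Z = -1906/199

The binding constraints are 2u + 3v = 8 and 12u + 11v = 33.
Solving simultaneously gives u = 11/14, v = 15/7.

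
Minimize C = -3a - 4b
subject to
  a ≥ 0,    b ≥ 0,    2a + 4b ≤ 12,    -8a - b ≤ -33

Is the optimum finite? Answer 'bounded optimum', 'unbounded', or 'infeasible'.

bounded optimum

Feasible corners and C = -3a - 4b:
  (6, 0) → C = -18
  (33/8, 0) → C = -99/8
  (4, 1) → C = -16
The feasible region has finitely many vertices and no improving ray; the minimum is -18 at (6, 0).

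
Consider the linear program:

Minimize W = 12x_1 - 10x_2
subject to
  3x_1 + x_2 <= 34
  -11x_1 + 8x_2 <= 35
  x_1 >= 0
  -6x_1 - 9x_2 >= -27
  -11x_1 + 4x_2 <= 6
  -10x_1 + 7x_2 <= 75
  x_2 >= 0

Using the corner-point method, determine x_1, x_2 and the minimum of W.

x_1 = 18/41, x_2 = 111/41, minimum W = -894/41

Feasible corners and W = 12x_1 - 10x_2:
  (0, 3/2) → W = -15
  (0, 0) → W = 0
  (18/41, 111/41) → W = -894/41
  (9/2, 0) → W = 54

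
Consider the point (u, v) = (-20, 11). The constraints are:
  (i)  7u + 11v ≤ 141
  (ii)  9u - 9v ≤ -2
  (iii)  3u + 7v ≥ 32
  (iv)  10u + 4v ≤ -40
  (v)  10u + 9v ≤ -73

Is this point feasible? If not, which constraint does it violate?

Constraint (iii): 3u + 7v = 17, which is not ≥ 32. All other constraints are satisfied.

not feasible — violates (iii)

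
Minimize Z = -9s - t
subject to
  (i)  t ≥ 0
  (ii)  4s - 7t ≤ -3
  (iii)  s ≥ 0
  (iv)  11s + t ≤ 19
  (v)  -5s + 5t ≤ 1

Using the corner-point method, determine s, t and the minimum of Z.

s = 47/30, t = 53/30, minimum Z = -238/15

Vertices and Z = -9s - t:
  (130/81, 109/81) → Z = -1279/81
  (8/15, 11/15) → Z = -83/15
  (47/30, 53/30) → Z = -238/15

The binding constraints are 11s + t = 19 and -5s + 5t = 1.
Solving simultaneously gives s = 47/30, t = 53/30.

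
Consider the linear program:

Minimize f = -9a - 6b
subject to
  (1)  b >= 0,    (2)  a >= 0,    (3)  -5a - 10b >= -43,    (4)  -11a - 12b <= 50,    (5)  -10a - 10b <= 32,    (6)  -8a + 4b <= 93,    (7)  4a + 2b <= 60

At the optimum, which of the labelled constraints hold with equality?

Corner points and f = -9a - 6b:
  (0, 0) → f = 0
  (43/5, 0) → f = -387/5
  (0, 43/10) → f = -129/5

The minimum is at (43/5, 0). Substituting into each constraint, equality holds for (1) and (3); the remaining constraints have slack.

(1) and (3)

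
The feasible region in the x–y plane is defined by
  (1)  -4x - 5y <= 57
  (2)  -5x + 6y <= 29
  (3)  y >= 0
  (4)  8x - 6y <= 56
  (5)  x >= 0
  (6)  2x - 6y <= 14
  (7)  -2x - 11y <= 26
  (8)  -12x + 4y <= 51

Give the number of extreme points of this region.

Of the 28 pairwise boundary intersections, those satisfying every inequality are:
  (85/3, 256/9)
  (0, 29/6)
  (7, 0)
  (0, 0)

4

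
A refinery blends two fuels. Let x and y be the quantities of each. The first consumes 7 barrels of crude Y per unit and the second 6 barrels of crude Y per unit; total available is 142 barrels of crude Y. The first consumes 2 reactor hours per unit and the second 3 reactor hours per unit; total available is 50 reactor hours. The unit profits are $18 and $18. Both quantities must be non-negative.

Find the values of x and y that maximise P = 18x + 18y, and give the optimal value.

Corner points and P = 18x + 18y:
  (0, 0) → P = 0
  (0, 50/3) → P = 300
  (142/7, 0) → P = 2556/7
  (14, 22/3) → P = 384

The binding constraints are 7x + 6y = 142 and 2x + 3y = 50.
Solving simultaneously gives x = 14, y = 22/3.

x = 14, y = 22/3, maximum P = 384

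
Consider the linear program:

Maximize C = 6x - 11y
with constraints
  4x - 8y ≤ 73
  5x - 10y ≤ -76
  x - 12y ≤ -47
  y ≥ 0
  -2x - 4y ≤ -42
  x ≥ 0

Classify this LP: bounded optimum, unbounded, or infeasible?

From the feasible point (29/10, 181/20), moving in the direction (10, 5) keeps every constraint satisfied while C increases without bound.

unbounded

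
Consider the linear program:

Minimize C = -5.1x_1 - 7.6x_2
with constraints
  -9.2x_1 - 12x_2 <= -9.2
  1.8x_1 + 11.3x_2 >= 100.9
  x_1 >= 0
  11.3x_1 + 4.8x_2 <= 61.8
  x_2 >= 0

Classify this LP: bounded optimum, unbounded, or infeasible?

bounded optimum

Extreme points and C = -5.1x_1 - 7.6x_2:
  (0, 1009/113) → C = -38342/565
  (21402/11905, 102893/11905) → C = -891137/11905
  (0, 12.875) → C = -97.85
The feasible region has finitely many vertices and no improving ray; the minimum is -97.85 at (0, 12.875).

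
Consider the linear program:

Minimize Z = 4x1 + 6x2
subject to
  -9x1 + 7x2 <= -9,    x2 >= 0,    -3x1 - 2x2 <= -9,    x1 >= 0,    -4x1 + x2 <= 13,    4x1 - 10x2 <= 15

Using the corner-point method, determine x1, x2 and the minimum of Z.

Corner points and Z = 4x1 + 6x2:
  (27/13, 18/13) → Z = 216/13
  (3, 0) → Z = 12
  (15/4, 0) → Z = 15
The feasible region is unbounded (it extends along (5, 2), (7, 9)), but Z strictly increases along every unbounded feasible direction, so there is no improving ray and the minimum is attained at a vertex.

x1 = 3, x2 = 0, minimum Z = 12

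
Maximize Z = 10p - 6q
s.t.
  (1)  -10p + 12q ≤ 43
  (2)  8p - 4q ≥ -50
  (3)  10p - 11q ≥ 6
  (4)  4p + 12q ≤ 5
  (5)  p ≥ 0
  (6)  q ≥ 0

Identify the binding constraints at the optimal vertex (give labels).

Corner points and Z = 10p - 6q:
  (127/164, 13/82) → Z = 557/82
  (3/5, 0) → Z = 6
  (5/4, 0) → Z = 25/2

The maximum is at (5/4, 0). Substituting into each constraint, equality holds for (4) and (6); the remaining constraints have slack.

(4) and (6)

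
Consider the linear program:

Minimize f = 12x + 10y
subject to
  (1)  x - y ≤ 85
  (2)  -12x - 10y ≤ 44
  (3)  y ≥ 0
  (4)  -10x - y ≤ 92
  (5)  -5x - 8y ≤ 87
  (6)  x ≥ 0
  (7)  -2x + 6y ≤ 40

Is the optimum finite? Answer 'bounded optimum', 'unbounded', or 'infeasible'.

bounded optimum

Extreme points and f = 12x + 10y:
  (85, 0) → f = 1020
  (275/2, 105/2) → f = 2175
  (0, 0) → f = 0
  (0, 20/3) → f = 200/3
The feasible region has finitely many vertices and no improving ray; the minimum is 0 at (0, 0).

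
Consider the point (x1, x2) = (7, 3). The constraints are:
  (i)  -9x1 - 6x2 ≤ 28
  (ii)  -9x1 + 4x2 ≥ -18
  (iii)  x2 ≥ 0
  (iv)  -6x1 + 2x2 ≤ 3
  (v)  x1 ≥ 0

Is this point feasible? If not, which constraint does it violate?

not feasible — violates (ii)

Constraint (ii): -9x1 + 4x2 = -51, which is not ≥ -18. All other constraints are satisfied.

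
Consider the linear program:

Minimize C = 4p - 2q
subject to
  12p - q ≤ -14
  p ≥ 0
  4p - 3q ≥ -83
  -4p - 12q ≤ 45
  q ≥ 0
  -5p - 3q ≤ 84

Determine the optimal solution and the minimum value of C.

p = 0, q = 83/3, minimum C = -166/3

Feasible corners and C = 4p - 2q:
  (0, 14) → C = -28
  (41/32, 235/8) → C = -429/8
  (0, 83/3) → C = -166/3

The optimum lies where p = 0 and 4p - 3q = -83.
Solving simultaneously gives p = 0, q = 83/3.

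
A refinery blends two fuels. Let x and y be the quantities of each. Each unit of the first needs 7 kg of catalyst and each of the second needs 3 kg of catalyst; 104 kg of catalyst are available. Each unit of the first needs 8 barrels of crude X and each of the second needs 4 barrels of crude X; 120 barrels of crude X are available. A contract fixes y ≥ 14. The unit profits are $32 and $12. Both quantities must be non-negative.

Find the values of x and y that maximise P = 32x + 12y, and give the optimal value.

Vertices and P = 32x + 12y:
  (0, 30) → P = 360
  (0, 14) → P = 168
  (8, 14) → P = 424

The binding constraints are 8x + 4y = 120 and y = 14.
Solving simultaneously gives x = 8, y = 14.

x = 8, y = 14, maximum P = 424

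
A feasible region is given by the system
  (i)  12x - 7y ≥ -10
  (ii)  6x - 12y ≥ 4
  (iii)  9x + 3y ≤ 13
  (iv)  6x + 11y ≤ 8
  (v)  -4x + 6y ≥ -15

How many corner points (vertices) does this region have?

Of the 10 pairwise boundary intersections, those satisfying every inequality are:
  (-74/51, -18/17)
  (-15/4, -5)
  (70/69, 4/23)
  (119/81, -2/27)
  (41/22, -83/66)

5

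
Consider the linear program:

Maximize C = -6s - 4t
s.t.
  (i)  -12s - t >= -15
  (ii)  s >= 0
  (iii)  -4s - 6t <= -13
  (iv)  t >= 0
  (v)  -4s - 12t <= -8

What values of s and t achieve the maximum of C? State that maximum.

Extreme points and C = -6s - 4t:
  (0, 15) → C = -60
  (77/68, 24/17) → C = -423/34
  (0, 13/6) → C = -26/3

The optimum lies where s = 0 and -4s - 6t = -13.
Solving simultaneously gives s = 0, t = 13/6.

s = 0, t = 13/6, maximum C = -26/3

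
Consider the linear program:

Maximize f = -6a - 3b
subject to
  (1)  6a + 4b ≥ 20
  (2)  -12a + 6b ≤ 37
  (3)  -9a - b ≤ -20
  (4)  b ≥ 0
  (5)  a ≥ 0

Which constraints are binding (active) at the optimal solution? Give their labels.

Extreme points and f = -6a - 3b:
  (2, 2) → f = -18
  (10/3, 0) → f = -20
  (83/66, 191/22) → f = -739/22
The feasible region is unbounded (it extends along (1, 2), (1, 0)), but f strictly decreases along every unbounded feasible direction, so there is no improving ray and the maximum is attained at a vertex.

The maximum is at (2, 2). Substituting into each constraint, equality holds for (1) and (3); the remaining constraints have slack.

(1) and (3)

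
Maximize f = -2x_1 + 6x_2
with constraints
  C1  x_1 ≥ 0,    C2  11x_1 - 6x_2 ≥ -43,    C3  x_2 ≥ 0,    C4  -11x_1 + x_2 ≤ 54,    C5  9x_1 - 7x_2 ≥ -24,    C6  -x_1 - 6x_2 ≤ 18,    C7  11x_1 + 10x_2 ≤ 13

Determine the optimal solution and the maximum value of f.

Vertices and f = -2x_1 + 6x_2:
  (0, 0) → f = 0
  (0, 13/10) → f = 39/5
  (13/11, 0) → f = -26/11

The optimum lies where x_1 = 0 and 11x_1 + 10x_2 = 13.
Solving simultaneously gives x_1 = 0, x_2 = 13/10.

x_1 = 0, x_2 = 13/10, maximum f = 39/5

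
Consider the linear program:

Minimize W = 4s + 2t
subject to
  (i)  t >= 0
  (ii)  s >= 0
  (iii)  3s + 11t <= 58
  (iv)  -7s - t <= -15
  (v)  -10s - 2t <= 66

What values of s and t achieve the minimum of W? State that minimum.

Feasible corners and W = 4s + 2t:
  (58/3, 0) → W = 232/3
  (15/7, 0) → W = 60/7
  (107/74, 361/74) → W = 575/37

s = 15/7, t = 0, minimum W = 60/7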